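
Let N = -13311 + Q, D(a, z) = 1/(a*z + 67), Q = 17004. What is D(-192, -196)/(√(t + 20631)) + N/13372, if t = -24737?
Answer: 3693/13372 - I*√4106/154792094 ≈ 0.27617 - 4.1396e-7*I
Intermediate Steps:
D(a, z) = 1/(67 + a*z)
N = 3693 (N = -13311 + 17004 = 3693)
D(-192, -196)/(√(t + 20631)) + N/13372 = 1/((67 - 192*(-196))*(√(-24737 + 20631))) + 3693/13372 = 1/((67 + 37632)*(√(-4106))) + 3693*(1/13372) = 1/(37699*((I*√4106))) + 3693/13372 = (-I*√4106/4106)/37699 + 3693/13372 = -I*√4106/154792094 + 3693/13372 = 3693/13372 - I*√4106/154792094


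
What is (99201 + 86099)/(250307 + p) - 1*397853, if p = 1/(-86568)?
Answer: -344835683018899/866743055 ≈ -3.9785e+5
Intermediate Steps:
p = -1/86568 ≈ -1.1552e-5
(99201 + 86099)/(250307 + p) - 1*397853 = (99201 + 86099)/(250307 - 1/86568) - 1*397853 = 185300/(21668576375/86568) - 397853 = 185300*(86568/21668576375) - 397853 = 641642016/866743055 - 397853 = -344835683018899/866743055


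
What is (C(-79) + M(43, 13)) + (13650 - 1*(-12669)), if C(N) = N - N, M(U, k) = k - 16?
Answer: 26316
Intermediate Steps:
M(U, k) = -16 + k
C(N) = 0
(C(-79) + M(43, 13)) + (13650 - 1*(-12669)) = (0 + (-16 + 13)) + (13650 - 1*(-12669)) = (0 - 3) + (13650 + 12669) = -3 + 26319 = 26316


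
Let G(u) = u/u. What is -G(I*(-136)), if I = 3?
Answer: -1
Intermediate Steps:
G(u) = 1
-G(I*(-136)) = -1*1 = -1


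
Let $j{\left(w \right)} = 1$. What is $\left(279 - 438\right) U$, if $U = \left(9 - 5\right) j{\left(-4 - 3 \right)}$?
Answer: $-636$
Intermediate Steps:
$U = 4$ ($U = \left(9 - 5\right) 1 = 4 \cdot 1 = 4$)
$\left(279 - 438\right) U = \left(279 - 438\right) 4 = \left(-159\right) 4 = -636$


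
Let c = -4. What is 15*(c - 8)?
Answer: -180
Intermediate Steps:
15*(c - 8) = 15*(-4 - 8) = 15*(-12) = -180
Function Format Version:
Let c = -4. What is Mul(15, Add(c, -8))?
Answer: -180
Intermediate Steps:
Mul(15, Add(c, -8)) = Mul(15, Add(-4, -8)) = Mul(15, -12) = -180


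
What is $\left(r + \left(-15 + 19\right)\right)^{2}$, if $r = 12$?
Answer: $256$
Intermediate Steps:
$\left(r + \left(-15 + 19\right)\right)^{2} = \left(12 + \left(-15 + 19\right)\right)^{2} = \left(12 + 4\right)^{2} = 16^{2} = 256$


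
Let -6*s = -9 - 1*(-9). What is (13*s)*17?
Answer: 0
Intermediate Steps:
s = 0 (s = -(-9 - 1*(-9))/6 = -(-9 + 9)/6 = -1/6*0 = 0)
(13*s)*17 = (13*0)*17 = 0*17 = 0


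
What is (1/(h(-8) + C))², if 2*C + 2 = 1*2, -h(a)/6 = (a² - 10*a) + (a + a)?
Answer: 1/589824 ≈ 1.6954e-6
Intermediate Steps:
h(a) = -6*a² + 48*a (h(a) = -6*((a² - 10*a) + (a + a)) = -6*((a² - 10*a) + 2*a) = -6*(a² - 8*a) = -6*a² + 48*a)
C = 0 (C = -1 + (1*2)/2 = -1 + (½)*2 = -1 + 1 = 0)
(1/(h(-8) + C))² = (1/(6*(-8)*(8 - 1*(-8)) + 0))² = (1/(6*(-8)*(8 + 8) + 0))² = (1/(6*(-8)*16 + 0))² = (1/(-768 + 0))² = (1/(-768))² = (-1/768)² = 1/589824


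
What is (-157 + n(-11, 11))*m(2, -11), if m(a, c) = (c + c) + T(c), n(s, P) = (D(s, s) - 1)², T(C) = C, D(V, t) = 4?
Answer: 4884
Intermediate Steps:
n(s, P) = 9 (n(s, P) = (4 - 1)² = 3² = 9)
m(a, c) = 3*c (m(a, c) = (c + c) + c = 2*c + c = 3*c)
(-157 + n(-11, 11))*m(2, -11) = (-157 + 9)*(3*(-11)) = -148*(-33) = 4884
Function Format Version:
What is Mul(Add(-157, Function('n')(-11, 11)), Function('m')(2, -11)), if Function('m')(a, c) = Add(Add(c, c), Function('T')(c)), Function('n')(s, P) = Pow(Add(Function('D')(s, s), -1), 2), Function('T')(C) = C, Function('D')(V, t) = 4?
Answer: 4884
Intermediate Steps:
Function('n')(s, P) = 9 (Function('n')(s, P) = Pow(Add(4, -1), 2) = Pow(3, 2) = 9)
Function('m')(a, c) = Mul(3, c) (Function('m')(a, c) = Add(Add(c, c), c) = Add(Mul(2, c), c) = Mul(3, c))
Mul(Add(-157, Function('n')(-11, 11)), Function('m')(2, -11)) = Mul(Add(-157, 9), Mul(3, -11)) = Mul(-148, -33) = 4884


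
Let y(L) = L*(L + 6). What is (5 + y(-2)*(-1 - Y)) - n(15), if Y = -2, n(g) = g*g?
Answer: -228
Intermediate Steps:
n(g) = g²
y(L) = L*(6 + L)
(5 + y(-2)*(-1 - Y)) - n(15) = (5 + (-2*(6 - 2))*(-1 - 1*(-2))) - 1*15² = (5 + (-2*4)*(-1 + 2)) - 1*225 = (5 - 8*1) - 225 = (5 - 8) - 225 = -3 - 225 = -228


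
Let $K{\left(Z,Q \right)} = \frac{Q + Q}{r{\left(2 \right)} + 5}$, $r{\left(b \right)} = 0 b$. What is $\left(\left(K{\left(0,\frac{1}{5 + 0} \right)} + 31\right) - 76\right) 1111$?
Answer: $- \frac{1247653}{25} \approx -49906.0$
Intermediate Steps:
$r{\left(b \right)} = 0$
$K{\left(Z,Q \right)} = \frac{2 Q}{5}$ ($K{\left(Z,Q \right)} = \frac{Q + Q}{0 + 5} = \frac{2 Q}{5}$)
$\left(\left(K{\left(0,\frac{1}{5 + 0} \right)} + 31\right) - 76\right) 1111 = \left(\left(\frac{2}{5 \left(5 + 0\right)} + 31\right) - 76\right) 1111 = \left(\left(\frac{2}{5 \cdot 5} + 31\right) - 76\right) 1111 = \left(\left(\frac{2}{5} \cdot \frac{1}{5} + 31\right) - 76\right) 1111 = \left(\left(\frac{2}{25} + 31\right) - 76\right) 1111 = \left(\frac{777}{25} - 76\right) 1111 = \left(- \frac{1123}{25}\right) 1111 = - \frac{1247653}{25}$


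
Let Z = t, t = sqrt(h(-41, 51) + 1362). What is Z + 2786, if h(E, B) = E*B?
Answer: 2786 + 27*I ≈ 2786.0 + 27.0*I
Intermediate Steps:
h(E, B) = B*E
t = 27*I (t = sqrt(51*(-41) + 1362) = sqrt(-2091 + 1362) = sqrt(-729) = 27*I ≈ 27.0*I)
Z = 27*I ≈ 27.0*I
Z + 2786 = 27*I + 2786 = 2786 + 27*I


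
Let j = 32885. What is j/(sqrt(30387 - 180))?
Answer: 32885*sqrt(30207)/30207 ≈ 189.21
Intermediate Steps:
j/(sqrt(30387 - 180)) = 32885/(sqrt(30387 - 180)) = 32885/(sqrt(30207)) = 32885*(sqrt(30207)/30207) = 32885*sqrt(30207)/30207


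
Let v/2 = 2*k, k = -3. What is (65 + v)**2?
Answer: 2809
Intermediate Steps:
v = -12 (v = 2*(2*(-3)) = 2*(-6) = -12)
(65 + v)**2 = (65 - 12)**2 = 53**2 = 2809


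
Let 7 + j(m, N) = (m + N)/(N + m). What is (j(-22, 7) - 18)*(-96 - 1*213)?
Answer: 7416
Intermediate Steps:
j(m, N) = -6 (j(m, N) = -7 + (m + N)/(N + m) = -7 + (N + m)/(N + m) = -7 + 1 = -6)
(j(-22, 7) - 18)*(-96 - 1*213) = (-6 - 18)*(-96 - 1*213) = -24*(-96 - 213) = -24*(-309) = 7416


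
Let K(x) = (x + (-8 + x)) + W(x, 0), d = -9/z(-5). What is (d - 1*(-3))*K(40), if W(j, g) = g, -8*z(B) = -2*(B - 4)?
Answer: 504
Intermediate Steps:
z(B) = -1 + B/4 (z(B) = -(-1)*(B - 4)/4 = -(-1)*(-4 + B)/4 = -(8 - 2*B)/8 = -1 + B/4)
d = 4 (d = -9/(-1 + (¼)*(-5)) = -9/(-1 - 5/4) = -9/(-9/4) = -9*(-4/9) = 4)
K(x) = -8 + 2*x (K(x) = (x + (-8 + x)) + 0 = (-8 + 2*x) + 0 = -8 + 2*x)
(d - 1*(-3))*K(40) = (4 - 1*(-3))*(-8 + 2*40) = (4 + 3)*(-8 + 80) = 7*72 = 504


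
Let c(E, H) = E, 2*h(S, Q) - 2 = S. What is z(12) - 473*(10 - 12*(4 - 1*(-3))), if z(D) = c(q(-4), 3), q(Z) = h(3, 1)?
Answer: 70009/2 ≈ 35005.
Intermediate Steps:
h(S, Q) = 1 + S/2
q(Z) = 5/2 (q(Z) = 1 + (½)*3 = 1 + 3/2 = 5/2)
z(D) = 5/2
z(12) - 473*(10 - 12*(4 - 1*(-3))) = 5/2 - 473*(10 - 12*(4 - 1*(-3))) = 5/2 - 473*(10 - 12*(4 + 3)) = 5/2 - 473*(10 - 12*7) = 5/2 - 473*(10 - 84) = 5/2 - 473*(-74) = 5/2 + 35002 = 70009/2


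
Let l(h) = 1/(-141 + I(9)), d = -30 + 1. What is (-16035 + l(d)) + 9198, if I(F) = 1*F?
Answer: -902485/132 ≈ -6837.0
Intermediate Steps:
d = -29
I(F) = F
l(h) = -1/132 (l(h) = 1/(-141 + 9) = 1/(-132) = -1/132)
(-16035 + l(d)) + 9198 = (-16035 - 1/132) + 9198 = -2116621/132 + 9198 = -902485/132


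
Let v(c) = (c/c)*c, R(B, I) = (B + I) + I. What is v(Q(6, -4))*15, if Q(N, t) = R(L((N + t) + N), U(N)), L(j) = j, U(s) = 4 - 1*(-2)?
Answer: 300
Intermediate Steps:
U(s) = 6 (U(s) = 4 + 2 = 6)
R(B, I) = B + 2*I
Q(N, t) = 12 + t + 2*N (Q(N, t) = ((N + t) + N) + 2*6 = (t + 2*N) + 12 = 12 + t + 2*N)
v(c) = c (v(c) = 1*c = c)
v(Q(6, -4))*15 = (12 - 4 + 2*6)*15 = (12 - 4 + 12)*15 = 20*15 = 300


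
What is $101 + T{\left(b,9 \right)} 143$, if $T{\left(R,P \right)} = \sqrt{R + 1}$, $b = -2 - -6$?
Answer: $101 + 143 \sqrt{5} \approx 420.76$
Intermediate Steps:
$b = 4$ ($b = -2 + 6 = 4$)
$T{\left(R,P \right)} = \sqrt{1 + R}$
$101 + T{\left(b,9 \right)} 143 = 101 + \sqrt{1 + 4} \cdot 143 = 101 + \sqrt{5} \cdot 143 = 101 + 143 \sqrt{5}$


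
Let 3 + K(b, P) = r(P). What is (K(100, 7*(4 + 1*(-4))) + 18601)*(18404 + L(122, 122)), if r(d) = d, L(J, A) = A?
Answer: 344546548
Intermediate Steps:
K(b, P) = -3 + P
(K(100, 7*(4 + 1*(-4))) + 18601)*(18404 + L(122, 122)) = ((-3 + 7*(4 + 1*(-4))) + 18601)*(18404 + 122) = ((-3 + 7*(4 - 4)) + 18601)*18526 = ((-3 + 7*0) + 18601)*18526 = ((-3 + 0) + 18601)*18526 = (-3 + 18601)*18526 = 18598*18526 = 344546548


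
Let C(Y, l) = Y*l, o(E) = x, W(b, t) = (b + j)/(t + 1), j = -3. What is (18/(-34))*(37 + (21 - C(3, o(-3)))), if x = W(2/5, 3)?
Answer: -10791/340 ≈ -31.738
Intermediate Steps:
W(b, t) = (-3 + b)/(1 + t) (W(b, t) = (b - 3)/(t + 1) = (-3 + b)/(1 + t))
x = -13/20 (x = (-3 + 2/5)/(1 + 3) = (-3 + 2*(1/5))/4 = (-3 + 2/5)/4 = (1/4)*(-13/5) = -13/20 ≈ -0.65000)
o(E) = -13/20
(18/(-34))*(37 + (21 - C(3, o(-3)))) = (18/(-34))*(37 + (21 - 3*(-13)/20)) = (18*(-1/34))*(37 + (21 - 1*(-39/20))) = -9*(37 + (21 + 39/20))/17 = -9*(37 + 459/20)/17 = -9/17*1199/20 = -10791/340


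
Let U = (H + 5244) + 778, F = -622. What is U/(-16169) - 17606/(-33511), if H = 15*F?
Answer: 17196774/23558233 ≈ 0.72997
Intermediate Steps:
H = -9330 (H = 15*(-622) = -9330)
U = -3308 (U = (-9330 + 5244) + 778 = -4086 + 778 = -3308)
U/(-16169) - 17606/(-33511) = -3308/(-16169) - 17606/(-33511) = -3308*(-1/16169) - 17606*(-1/33511) = 3308/16169 + 17606/33511 = 17196774/23558233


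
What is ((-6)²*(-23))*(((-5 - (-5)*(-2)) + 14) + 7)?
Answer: -4968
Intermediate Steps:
((-6)²*(-23))*(((-5 - (-5)*(-2)) + 14) + 7) = (36*(-23))*(((-5 - 1*10) + 14) + 7) = -828*(((-5 - 10) + 14) + 7) = -828*((-15 + 14) + 7) = -828*(-1 + 7) = -828*6 = -4968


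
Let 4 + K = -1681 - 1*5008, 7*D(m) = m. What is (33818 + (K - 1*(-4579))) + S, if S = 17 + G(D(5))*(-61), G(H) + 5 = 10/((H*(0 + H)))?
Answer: 154152/5 ≈ 30830.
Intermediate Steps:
D(m) = m/7
K = -6693 (K = -4 + (-1681 - 1*5008) = -4 + (-1681 - 5008) = -4 - 6689 = -6693)
G(H) = -5 + 10/H**2 (G(H) = -5 + 10/((H*(0 + H))) = -5 + 10/((H*H)) = -5 + 10/(H**2) = -5 + 10/H**2)
S = -4368/5 (S = 17 + (-5 + 10/((1/7)*5)**2)*(-61) = 17 + (-5 + 10/(5/7)**2)*(-61) = 17 + (-5 + 10*(49/25))*(-61) = 17 + (-5 + 98/5)*(-61) = 17 + (73/5)*(-61) = 17 - 4453/5 = -4368/5 ≈ -873.60)
(33818 + (K - 1*(-4579))) + S = (33818 + (-6693 - 1*(-4579))) - 4368/5 = (33818 + (-6693 + 4579)) - 4368/5 = (33818 - 2114) - 4368/5 = 31704 - 4368/5 = 154152/5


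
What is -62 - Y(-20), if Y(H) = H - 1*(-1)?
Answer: -43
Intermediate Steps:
Y(H) = 1 + H (Y(H) = H + 1 = 1 + H)
-62 - Y(-20) = -62 - (1 - 20) = -62 - 1*(-19) = -62 + 19 = -43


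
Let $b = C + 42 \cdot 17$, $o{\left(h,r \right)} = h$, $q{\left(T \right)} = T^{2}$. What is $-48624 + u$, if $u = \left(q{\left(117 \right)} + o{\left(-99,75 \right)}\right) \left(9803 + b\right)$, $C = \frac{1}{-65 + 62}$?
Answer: $142872876$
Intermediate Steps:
$C = - \frac{1}{3}$ ($C = \frac{1}{-3} = - \frac{1}{3} \approx -0.33333$)
$b = \frac{2141}{3}$ ($b = - \frac{1}{3} + 42 \cdot 17 = - \frac{1}{3} + 714 = \frac{2141}{3} \approx 713.67$)
$u = 142921500$ ($u = \left(117^{2} - 99\right) \left(9803 + \frac{2141}{3}\right) = \left(13689 - 99\right) \frac{31550}{3} = 13590 \cdot \frac{31550}{3} = 142921500$)
$-48624 + u = -48624 + 142921500 = 142872876$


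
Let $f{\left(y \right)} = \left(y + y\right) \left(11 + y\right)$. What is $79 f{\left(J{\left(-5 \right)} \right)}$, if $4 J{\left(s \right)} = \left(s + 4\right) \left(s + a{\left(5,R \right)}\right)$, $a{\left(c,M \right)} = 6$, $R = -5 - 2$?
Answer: $- \frac{3397}{8} \approx -424.63$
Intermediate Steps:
$R = -7$
$J{\left(s \right)} = \frac{\left(4 + s\right) \left(6 + s\right)}{4}$ ($J{\left(s \right)} = \frac{\left(s + 4\right) \left(s + 6\right)}{4} = \frac{\left(4 + s\right) \left(6 + s\right)}{4}$)
$f{\left(y \right)} = 2 y \left(11 + y\right)$
$79 f{\left(J{\left(-5 \right)} \right)} = 79 \cdot 2 \left(6 + \frac{\left(-5\right)^{2}}{4} + \frac{5}{2} \left(-5\right)\right) \left(11 + \left(6 + \frac{\left(-5\right)^{2}}{4} + \frac{5}{2} \left(-5\right)\right)\right) = 79 \cdot 2 \left(6 + \frac{1}{4} \cdot 25 - \frac{25}{2}\right) \left(11 + \left(6 + \frac{1}{4} \cdot 25 - \frac{25}{2}\right)\right) = 79 \cdot 2 \left(6 + \frac{25}{4} - \frac{25}{2}\right) \left(11 + \left(6 + \frac{25}{4} - \frac{25}{2}\right)\right) = 79 \cdot 2 \left(- \frac{1}{4}\right) \left(11 - \frac{1}{4}\right) = 79 \cdot 2 \left(- \frac{1}{4}\right) \frac{43}{4} = 79 \left(- \frac{43}{8}\right) = - \frac{3397}{8}$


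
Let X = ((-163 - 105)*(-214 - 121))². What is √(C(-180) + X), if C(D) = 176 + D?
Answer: 22*√16653819 ≈ 89780.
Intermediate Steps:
X = 8060448400 (X = (-268*(-335))² = 89780² = 8060448400)
√(C(-180) + X) = √((176 - 180) + 8060448400) = √(-4 + 8060448400) = √8060448396 = 22*√16653819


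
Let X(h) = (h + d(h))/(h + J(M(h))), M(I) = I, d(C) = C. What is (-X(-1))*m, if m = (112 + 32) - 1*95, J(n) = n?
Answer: -49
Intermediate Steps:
m = 49 (m = 144 - 95 = 49)
X(h) = 1 (X(h) = (h + h)/(h + h) = (2*h)/((2*h)) = (2*h)*(1/(2*h)) = 1)
(-X(-1))*m = -1*1*49 = -1*49 = -49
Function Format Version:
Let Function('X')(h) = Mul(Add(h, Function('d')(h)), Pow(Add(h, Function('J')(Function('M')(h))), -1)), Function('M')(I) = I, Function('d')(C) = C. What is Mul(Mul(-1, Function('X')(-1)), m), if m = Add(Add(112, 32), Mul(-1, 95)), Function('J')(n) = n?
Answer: -49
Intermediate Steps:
m = 49 (m = Add(144, -95) = 49)
Function('X')(h) = 1 (Function('X')(h) = Mul(Add(h, h), Pow(Add(h, h), -1)) = Mul(Mul(2, h), Pow(Mul(2, h), -1)) = Mul(Mul(2, h), Mul(Rational(1, 2), Pow(h, -1))) = 1)
Mul(Mul(-1, Function('X')(-1)), m) = Mul(Mul(-1, 1), 49) = Mul(-1, 49) = -49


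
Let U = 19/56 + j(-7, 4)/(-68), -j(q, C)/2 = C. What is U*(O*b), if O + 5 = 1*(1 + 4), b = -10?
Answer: 0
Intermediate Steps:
j(q, C) = -2*C
U = 435/952 (U = 19/56 - 2*4/(-68) = 19*(1/56) - 8*(-1/68) = 19/56 + 2/17 = 435/952 ≈ 0.45693)
O = 0 (O = -5 + 1*(1 + 4) = -5 + 1*5 = -5 + 5 = 0)
U*(O*b) = 435*(0*(-10))/952 = (435/952)*0 = 0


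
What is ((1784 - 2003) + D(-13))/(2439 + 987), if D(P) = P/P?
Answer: -109/1713 ≈ -0.063631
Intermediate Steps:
D(P) = 1
((1784 - 2003) + D(-13))/(2439 + 987) = ((1784 - 2003) + 1)/(2439 + 987) = (-219 + 1)/3426 = -218*1/3426 = -109/1713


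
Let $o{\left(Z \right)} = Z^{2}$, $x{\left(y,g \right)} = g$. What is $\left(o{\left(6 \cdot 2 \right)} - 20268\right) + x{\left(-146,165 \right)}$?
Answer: $-19959$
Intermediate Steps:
$\left(o{\left(6 \cdot 2 \right)} - 20268\right) + x{\left(-146,165 \right)} = \left(\left(6 \cdot 2\right)^{2} - 20268\right) + 165 = \left(12^{2} - 20268\right) + 165 = \left(144 - 20268\right) + 165 = -20124 + 165 = -19959$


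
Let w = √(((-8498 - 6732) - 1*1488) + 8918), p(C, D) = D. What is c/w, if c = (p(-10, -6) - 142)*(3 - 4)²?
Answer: 37*I*√78/195 ≈ 1.6758*I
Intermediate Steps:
w = 10*I*√78 (w = √((-15230 - 1488) + 8918) = √(-16718 + 8918) = √(-7800) = 10*I*√78 ≈ 88.318*I)
c = -148 (c = (-6 - 142)*(3 - 4)² = -148*(-1)² = -148*1 = -148)
c/w = -148*(-I*√78/780) = -(-37)*I*√78/195 = 37*I*√78/195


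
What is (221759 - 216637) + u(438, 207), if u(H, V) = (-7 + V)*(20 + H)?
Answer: 96722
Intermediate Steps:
(221759 - 216637) + u(438, 207) = (221759 - 216637) + (-140 - 7*438 + 20*207 + 438*207) = 5122 + (-140 - 3066 + 4140 + 90666) = 5122 + 91600 = 96722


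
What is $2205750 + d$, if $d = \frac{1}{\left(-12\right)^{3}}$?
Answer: $\frac{3811535999}{1728} \approx 2.2057 \cdot 10^{6}$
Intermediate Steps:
$d = - \frac{1}{1728}$ ($d = \frac{1}{-1728} = - \frac{1}{1728} \approx -0.0005787$)
$2205750 + d = 2205750 - \frac{1}{1728} = \frac{3811535999}{1728}$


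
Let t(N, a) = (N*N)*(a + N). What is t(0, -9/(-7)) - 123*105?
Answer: -12915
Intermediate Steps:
t(N, a) = N²*(N + a)
t(0, -9/(-7)) - 123*105 = 0²*(0 - 9/(-7)) - 123*105 = 0*(0 - 9*(-⅐)) - 12915 = 0*(0 + 9/7) - 12915 = 0*(9/7) - 12915 = 0 - 12915 = -12915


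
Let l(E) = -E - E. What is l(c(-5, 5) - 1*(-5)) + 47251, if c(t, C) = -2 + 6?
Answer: 47233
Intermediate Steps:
c(t, C) = 4
l(E) = -2*E
l(c(-5, 5) - 1*(-5)) + 47251 = -2*(4 - 1*(-5)) + 47251 = -2*(4 + 5) + 47251 = -2*9 + 47251 = -18 + 47251 = 47233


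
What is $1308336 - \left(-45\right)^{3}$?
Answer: $1399461$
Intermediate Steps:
$1308336 - \left(-45\right)^{3} = 1308336 - -91125 = 1308336 + 91125 = 1399461$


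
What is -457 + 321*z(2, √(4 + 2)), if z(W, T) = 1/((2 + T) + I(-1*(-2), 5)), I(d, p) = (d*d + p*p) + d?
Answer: -161446/361 - 107*√6/361 ≈ -447.94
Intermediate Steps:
I(d, p) = d + d² + p² (I(d, p) = (d² + p²) + d = d + d² + p²)
z(W, T) = 1/(33 + T) (z(W, T) = 1/((2 + T) + (-1*(-2) + (-1*(-2))² + 5²)) = 1/((2 + T) + (2 + 2² + 25)) = 1/((2 + T) + (2 + 4 + 25)) = 1/((2 + T) + 31) = 1/(33 + T))
-457 + 321*z(2, √(4 + 2)) = -457 + 321/(33 + √(4 + 2)) = -457 + 321/(33 + √6)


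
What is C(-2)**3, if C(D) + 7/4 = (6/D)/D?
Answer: -1/64 ≈ -0.015625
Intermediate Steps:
C(D) = -7/4 + 6/D**2 (C(D) = -7/4 + (6/D)/D = -7/4 + 6/D**2)
C(-2)**3 = (-7/4 + 6/(-2)**2)**3 = (-7/4 + 6*(1/4))**3 = (-7/4 + 3/2)**3 = (-1/4)**3 = -1/64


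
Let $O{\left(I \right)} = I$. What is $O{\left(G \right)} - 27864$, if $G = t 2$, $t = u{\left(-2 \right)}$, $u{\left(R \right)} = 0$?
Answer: $-27864$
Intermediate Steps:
$t = 0$
$G = 0$ ($G = 0 \cdot 2 = 0$)
$O{\left(G \right)} - 27864 = 0 - 27864 = -27864$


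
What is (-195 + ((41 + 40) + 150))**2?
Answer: 1296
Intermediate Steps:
(-195 + ((41 + 40) + 150))**2 = (-195 + (81 + 150))**2 = (-195 + 231)**2 = 36**2 = 1296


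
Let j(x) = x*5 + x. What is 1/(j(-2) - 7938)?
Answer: -1/7950 ≈ -0.00012579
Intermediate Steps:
j(x) = 6*x (j(x) = 5*x + x = 6*x)
1/(j(-2) - 7938) = 1/(6*(-2) - 7938) = 1/(-12 - 7938) = 1/(-7950) = -1/7950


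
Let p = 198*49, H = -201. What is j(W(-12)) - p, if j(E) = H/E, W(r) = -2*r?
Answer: -77683/8 ≈ -9710.4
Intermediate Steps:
p = 9702
j(E) = -201/E
j(W(-12)) - p = -201/((-2*(-12))) - 1*9702 = -201/24 - 9702 = -201*1/24 - 9702 = -67/8 - 9702 = -77683/8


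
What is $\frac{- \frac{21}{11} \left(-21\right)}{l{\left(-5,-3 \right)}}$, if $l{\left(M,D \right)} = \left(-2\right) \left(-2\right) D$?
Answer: $- \frac{147}{44} \approx -3.3409$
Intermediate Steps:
$l{\left(M,D \right)} = 4 D$
$\frac{- \frac{21}{11} \left(-21\right)}{l{\left(-5,-3 \right)}} = \frac{- \frac{21}{11} \left(-21\right)}{4 \left(-3\right)} = \frac{\left(-21\right) \frac{1}{11} \left(-21\right)}{-12} = \left(- \frac{21}{11}\right) \left(-21\right) \left(- \frac{1}{12}\right) = \frac{441}{11} \left(- \frac{1}{12}\right) = - \frac{147}{44}$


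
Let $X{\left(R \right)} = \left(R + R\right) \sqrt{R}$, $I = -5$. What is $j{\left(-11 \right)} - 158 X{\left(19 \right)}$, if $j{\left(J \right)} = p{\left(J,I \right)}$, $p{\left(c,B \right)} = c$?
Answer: $-11 - 6004 \sqrt{19} \approx -26182.0$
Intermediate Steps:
$j{\left(J \right)} = J$
$X{\left(R \right)} = 2 R^{\frac{3}{2}}$ ($X{\left(R \right)} = 2 R \sqrt{R} = 2 R^{\frac{3}{2}}$)
$j{\left(-11 \right)} - 158 X{\left(19 \right)} = -11 - 158 \cdot 2 \cdot 19^{\frac{3}{2}} = -11 - 158 \cdot 2 \cdot 19 \sqrt{19} = -11 - 158 \cdot 38 \sqrt{19} = -11 - 6004 \sqrt{19}$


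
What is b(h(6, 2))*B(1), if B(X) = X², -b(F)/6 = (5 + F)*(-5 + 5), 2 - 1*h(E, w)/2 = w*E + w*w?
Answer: 0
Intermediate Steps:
h(E, w) = 4 - 2*w² - 2*E*w (h(E, w) = 4 - 2*(w*E + w*w) = 4 - 2*(E*w + w²) = 4 - 2*(w² + E*w) = 4 + (-2*w² - 2*E*w) = 4 - 2*w² - 2*E*w)
b(F) = 0 (b(F) = -6*(5 + F)*(-5 + 5) = -6*(5 + F)*0 = -6*0 = 0)
b(h(6, 2))*B(1) = 0*1² = 0*1 = 0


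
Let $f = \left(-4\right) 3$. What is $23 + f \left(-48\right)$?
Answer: $599$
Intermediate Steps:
$f = -12$
$23 + f \left(-48\right) = 23 - -576 = 23 + 576 = 599$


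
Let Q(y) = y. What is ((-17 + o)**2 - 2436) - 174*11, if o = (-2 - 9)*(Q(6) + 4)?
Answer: 11779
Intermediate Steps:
o = -110 (o = (-2 - 9)*(6 + 4) = -11*10 = -110)
((-17 + o)**2 - 2436) - 174*11 = ((-17 - 110)**2 - 2436) - 174*11 = ((-127)**2 - 2436) - 1914 = (16129 - 2436) - 1914 = 13693 - 1914 = 11779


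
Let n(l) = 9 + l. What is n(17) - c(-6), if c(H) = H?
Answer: 32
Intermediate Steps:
n(17) - c(-6) = (9 + 17) - 1*(-6) = 26 + 6 = 32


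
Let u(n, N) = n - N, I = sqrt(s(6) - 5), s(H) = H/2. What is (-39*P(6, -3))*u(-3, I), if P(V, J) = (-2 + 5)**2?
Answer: 1053 + 351*I*sqrt(2) ≈ 1053.0 + 496.39*I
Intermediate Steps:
s(H) = H/2 (s(H) = H*(1/2) = H/2)
I = I*sqrt(2) (I = sqrt((1/2)*6 - 5) = sqrt(3 - 5) = sqrt(-2) = I*sqrt(2) ≈ 1.4142*I)
P(V, J) = 9 (P(V, J) = 3**2 = 9)
(-39*P(6, -3))*u(-3, I) = (-39*9)*(-3 - I*sqrt(2)) = -351*(-3 - I*sqrt(2)) = 1053 + 351*I*sqrt(2)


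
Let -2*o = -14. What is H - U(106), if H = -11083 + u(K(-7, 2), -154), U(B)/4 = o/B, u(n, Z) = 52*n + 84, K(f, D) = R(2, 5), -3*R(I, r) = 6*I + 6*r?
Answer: -621545/53 ≈ -11727.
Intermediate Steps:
o = 7 (o = -½*(-14) = 7)
R(I, r) = -2*I - 2*r (R(I, r) = -(6*I + 6*r)/3 = -2*I - 2*r)
K(f, D) = -14 (K(f, D) = -2*2 - 2*5 = -4 - 10 = -14)
u(n, Z) = 84 + 52*n
U(B) = 28/B (U(B) = 4*(7/B) = 28/B)
H = -11727 (H = -11083 + (84 + 52*(-14)) = -11083 + (84 - 728) = -11083 - 644 = -11727)
H - U(106) = -11727 - 28/106 = -11727 - 1*14/53 = -11727 - 14/53 = -621545/53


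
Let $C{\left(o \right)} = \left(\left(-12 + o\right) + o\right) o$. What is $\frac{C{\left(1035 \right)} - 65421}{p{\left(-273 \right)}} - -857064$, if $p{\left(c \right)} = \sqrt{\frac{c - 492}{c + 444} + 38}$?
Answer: $857064 + \frac{2064609 \sqrt{247}}{91} \approx 1.2136 \cdot 10^{6}$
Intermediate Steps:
$C{\left(o \right)} = o \left(-12 + 2 o\right)$ ($C{\left(o \right)} = \left(-12 + 2 o\right) o = o \left(-12 + 2 o\right)$)
$p{\left(c \right)} = \sqrt{38 + \frac{-492 + c}{444 + c}}$ ($p{\left(c \right)} = \sqrt{\frac{-492 + c}{444 + c} + 38} = \sqrt{38 + \frac{-492 + c}{444 + c}}$)
$\frac{C{\left(1035 \right)} - 65421}{p{\left(-273 \right)}} - -857064 = \frac{2 \cdot 1035 \left(-6 + 1035\right) - 65421}{\sqrt{39} \sqrt{\frac{420 - 273}{444 - 273}}} - -857064 = \frac{2 \cdot 1035 \cdot 1029 - 65421}{\sqrt{39} \sqrt{\frac{1}{171} \cdot 147}} + 857064 = \frac{2130030 - 65421}{\sqrt{39} \sqrt{\frac{1}{171} \cdot 147}} + 857064 = \frac{2064609}{\sqrt{39} \sqrt{\frac{49}{57}}} + 857064 = \frac{2064609}{\sqrt{39} \frac{7 \sqrt{57}}{57}} + 857064 = \frac{2064609}{\frac{7}{19} \sqrt{247}} + 857064 = 2064609 \frac{\sqrt{247}}{91} + 857064 = \frac{2064609 \sqrt{247}}{91} + 857064 = 857064 + \frac{2064609 \sqrt{247}}{91}$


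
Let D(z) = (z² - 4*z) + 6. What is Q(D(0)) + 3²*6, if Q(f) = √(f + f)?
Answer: 54 + 2*√3 ≈ 57.464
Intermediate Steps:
D(z) = 6 + z² - 4*z
Q(f) = √2*√f (Q(f) = √(2*f) = √2*√f)
Q(D(0)) + 3²*6 = √2*√(6 + 0² - 4*0) + 3²*6 = √2*√(6 + 0 + 0) + 9*6 = √2*√6 + 54 = 2*√3 + 54 = 54 + 2*√3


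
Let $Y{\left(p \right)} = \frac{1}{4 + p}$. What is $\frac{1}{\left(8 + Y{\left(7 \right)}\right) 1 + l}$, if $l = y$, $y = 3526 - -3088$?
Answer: $\frac{11}{72843} \approx 0.00015101$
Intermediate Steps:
$y = 6614$ ($y = 3526 + 3088 = 6614$)
$l = 6614$
$\frac{1}{\left(8 + Y{\left(7 \right)}\right) 1 + l} = \frac{1}{\left(8 + \frac{1}{4 + 7}\right) 1 + 6614} = \frac{1}{\left(8 + \frac{1}{11}\right) 1 + 6614} = \frac{1}{\frac{89}{11} \cdot 1 + 6614} = \frac{1}{\frac{89}{11} + 6614} = \frac{1}{\frac{72843}{11}} = \frac{11}{72843}$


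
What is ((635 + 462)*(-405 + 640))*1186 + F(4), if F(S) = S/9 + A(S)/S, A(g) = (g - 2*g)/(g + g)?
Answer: 22013630663/72 ≈ 3.0574e+8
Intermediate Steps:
A(g) = -½ (A(g) = (-g)/((2*g)) = (-g)*(1/(2*g)) = -½)
F(S) = -1/(2*S) + S/9 (F(S) = S/9 - 1/(2*S) = -1/(2*S) + S/9)
((635 + 462)*(-405 + 640))*1186 + F(4) = ((635 + 462)*(-405 + 640))*1186 + (-½/4 + (⅑)*4) = (1097*235)*1186 + (-½*¼ + 4/9) = 257795*1186 + (-⅛ + 4/9) = 305744870 + 23/72 = 22013630663/72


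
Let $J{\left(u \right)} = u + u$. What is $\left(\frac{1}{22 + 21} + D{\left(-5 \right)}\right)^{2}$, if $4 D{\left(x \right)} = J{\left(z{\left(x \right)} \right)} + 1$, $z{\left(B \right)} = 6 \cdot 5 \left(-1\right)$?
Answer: $\frac{6416089}{29584} \approx 216.88$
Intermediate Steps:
$z{\left(B \right)} = -30$ ($z{\left(B \right)} = 30 \left(-1\right) = -30$)
$J{\left(u \right)} = 2 u$
$D{\left(x \right)} = - \frac{59}{4}$ ($D{\left(x \right)} = \frac{2 \left(-30\right) + 1}{4} = \frac{-60 + 1}{4} = \frac{1}{4} \left(-59\right) = - \frac{59}{4}$)
$\left(\frac{1}{22 + 21} + D{\left(-5 \right)}\right)^{2} = \left(\frac{1}{22 + 21} - \frac{59}{4}\right)^{2} = \left(\frac{1}{43} - \frac{59}{4}\right)^{2} = \left(- \frac{2533}{172}\right)^{2} = \frac{6416089}{29584}$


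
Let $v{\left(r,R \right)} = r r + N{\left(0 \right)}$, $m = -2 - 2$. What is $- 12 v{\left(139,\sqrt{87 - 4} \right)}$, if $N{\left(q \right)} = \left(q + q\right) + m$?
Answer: $-231804$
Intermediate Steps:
$m = -4$
$N{\left(q \right)} = -4 + 2 q$ ($N{\left(q \right)} = \left(q + q\right) - 4 = 2 q - 4 = -4 + 2 q$)
$v{\left(r,R \right)} = -4 + r^{2}$ ($v{\left(r,R \right)} = r r + \left(-4 + 2 \cdot 0\right) = r^{2} + \left(-4 + 0\right) = r^{2} - 4 = -4 + r^{2}$)
$- 12 v{\left(139,\sqrt{87 - 4} \right)} = - 12 \left(-4 + 139^{2}\right) = - 12 \left(-4 + 19321\right) = \left(-12\right) 19317 = -231804$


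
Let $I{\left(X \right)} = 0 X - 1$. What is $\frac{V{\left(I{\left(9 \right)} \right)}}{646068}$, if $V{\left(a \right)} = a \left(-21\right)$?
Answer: $\frac{7}{215356} \approx 3.2504 \cdot 10^{-5}$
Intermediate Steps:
$I{\left(X \right)} = -1$ ($I{\left(X \right)} = 0 - 1 = -1$)
$V{\left(a \right)} = - 21 a$
$\frac{V{\left(I{\left(9 \right)} \right)}}{646068} = \frac{\left(-21\right) \left(-1\right)}{646068} = 21 \cdot \frac{1}{646068} = \frac{7}{215356}$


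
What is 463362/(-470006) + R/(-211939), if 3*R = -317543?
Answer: -4275480044/8789347203 ≈ -0.48644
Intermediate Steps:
R = -317543/3 (R = (⅓)*(-317543) = -317543/3 ≈ -1.0585e+5)
463362/(-470006) + R/(-211939) = 463362/(-470006) - 317543/3/(-211939) = 463362*(-1/470006) - 317543/3*(-1/211939) = -231681/235003 + 18679/37401 = -4275480044/8789347203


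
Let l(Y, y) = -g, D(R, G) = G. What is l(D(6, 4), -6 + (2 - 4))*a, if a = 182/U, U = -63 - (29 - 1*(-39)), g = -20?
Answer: -3640/131 ≈ -27.786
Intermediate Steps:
U = -131 (U = -63 - (29 + 39) = -63 - 1*68 = -63 - 68 = -131)
l(Y, y) = 20 (l(Y, y) = -1*(-20) = 20)
a = -182/131 (a = 182/(-131) = 182*(-1/131) = -182/131 ≈ -1.3893)
l(D(6, 4), -6 + (2 - 4))*a = 20*(-182/131) = -3640/131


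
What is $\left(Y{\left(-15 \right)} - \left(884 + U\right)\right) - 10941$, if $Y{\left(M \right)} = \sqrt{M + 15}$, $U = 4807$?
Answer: $-16632$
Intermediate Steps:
$Y{\left(M \right)} = \sqrt{15 + M}$
$\left(Y{\left(-15 \right)} - \left(884 + U\right)\right) - 10941 = \left(\sqrt{15 - 15} - 5691\right) - 10941 = \left(\sqrt{0} - 5691\right) - 10941 = \left(0 - 5691\right) - 10941 = -5691 - 10941 = -16632$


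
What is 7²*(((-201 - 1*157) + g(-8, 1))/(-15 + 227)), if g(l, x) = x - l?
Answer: -17101/212 ≈ -80.665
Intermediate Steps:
7²*(((-201 - 1*157) + g(-8, 1))/(-15 + 227)) = 7²*(((-201 - 1*157) + (1 - 1*(-8)))/(-15 + 227)) = 49*(((-201 - 157) + (1 + 8))/212) = 49*((-358 + 9)*(1/212)) = 49*(-349*1/212) = 49*(-349/212) = -17101/212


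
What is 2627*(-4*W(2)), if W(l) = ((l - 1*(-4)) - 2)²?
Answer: -168128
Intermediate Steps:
W(l) = (2 + l)² (W(l) = ((l + 4) - 2)² = ((4 + l) - 2)² = (2 + l)²)
2627*(-4*W(2)) = 2627*(-4*(2 + 2)²) = 2627*(-4*4²) = 2627*(-4*16) = 2627*(-64) = -168128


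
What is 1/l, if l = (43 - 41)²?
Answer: ¼ ≈ 0.25000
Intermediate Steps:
l = 4 (l = 2² = 4)
1/l = 1/4 = ¼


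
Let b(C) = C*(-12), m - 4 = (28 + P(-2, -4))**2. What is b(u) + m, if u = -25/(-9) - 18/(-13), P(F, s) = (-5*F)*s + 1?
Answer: 2927/39 ≈ 75.051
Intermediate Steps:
P(F, s) = 1 - 5*F*s (P(F, s) = -5*F*s + 1 = 1 - 5*F*s)
m = 125 (m = 4 + (28 + (1 - 5*(-2)*(-4)))**2 = 4 + (28 + (1 - 40))**2 = 4 + (28 - 39)**2 = 4 + (-11)**2 = 4 + 121 = 125)
u = 487/117 (u = -25*(-1/9) - 18*(-1/13) = 25/9 + 18/13 = 487/117 ≈ 4.1624)
b(C) = -12*C
b(u) + m = -12*487/117 + 125 = -1948/39 + 125 = 2927/39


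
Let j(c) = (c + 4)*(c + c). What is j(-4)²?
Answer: 0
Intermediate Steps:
j(c) = 2*c*(4 + c) (j(c) = (4 + c)*(2*c) = 2*c*(4 + c))
j(-4)² = (2*(-4)*(4 - 4))² = (2*(-4)*0)² = 0² = 0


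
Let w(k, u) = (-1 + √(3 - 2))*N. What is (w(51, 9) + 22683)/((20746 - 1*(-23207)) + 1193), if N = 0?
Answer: 22683/45146 ≈ 0.50244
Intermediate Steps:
w(k, u) = 0 (w(k, u) = (-1 + √(3 - 2))*0 = (-1 + √1)*0 = (-1 + 1)*0 = 0*0 = 0)
(w(51, 9) + 22683)/((20746 - 1*(-23207)) + 1193) = (0 + 22683)/((20746 - 1*(-23207)) + 1193) = 22683/((20746 + 23207) + 1193) = 22683/(43953 + 1193) = 22683/45146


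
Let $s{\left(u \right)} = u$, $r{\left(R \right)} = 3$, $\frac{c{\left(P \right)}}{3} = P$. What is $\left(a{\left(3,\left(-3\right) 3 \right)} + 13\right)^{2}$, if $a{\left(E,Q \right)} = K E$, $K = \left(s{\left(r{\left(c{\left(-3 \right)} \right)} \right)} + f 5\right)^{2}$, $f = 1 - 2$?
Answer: $625$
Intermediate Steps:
$c{\left(P \right)} = 3 P$
$f = -1$ ($f = 1 - 2 = -1$)
$K = 4$ ($K = \left(3 - 5\right)^{2} = \left(-2\right)^{2} = 4$)
$a{\left(E,Q \right)} = 4 E$
$\left(a{\left(3,\left(-3\right) 3 \right)} + 13\right)^{2} = \left(4 \cdot 3 + 13\right)^{2} = \left(12 + 13\right)^{2} = 25^{2} = 625$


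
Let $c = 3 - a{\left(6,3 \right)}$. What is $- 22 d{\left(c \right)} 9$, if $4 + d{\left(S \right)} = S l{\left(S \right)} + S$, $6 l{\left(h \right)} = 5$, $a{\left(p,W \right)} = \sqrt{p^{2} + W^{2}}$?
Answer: $-297 + 1089 \sqrt{5} \approx 2138.1$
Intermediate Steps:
$a{\left(p,W \right)} = \sqrt{W^{2} + p^{2}}$
$l{\left(h \right)} = \frac{5}{6}$ ($l{\left(h \right)} = \frac{1}{6} \cdot 5 = \frac{5}{6}$)
$c = 3 - 3 \sqrt{5}$ ($c = 3 - \sqrt{3^{2} + 6^{2}} = 3 - \sqrt{9 + 36} = 3 - \sqrt{45} = 3 - 3 \sqrt{5} \approx -3.7082$)
$d{\left(S \right)} = -4 + \frac{11 S}{6}$ ($d{\left(S \right)} = -4 + \left(S \frac{5}{6} + S\right) = -4 + \left(\frac{5 S}{6} + S\right) = -4 + \frac{11 S}{6}$)
$- 22 d{\left(c \right)} 9 = - 22 \left(-4 + \frac{11 \left(3 - 3 \sqrt{5}\right)}{6}\right) 9 = - 22 \left(-4 + \left(\frac{11}{2} - \frac{11 \sqrt{5}}{2}\right)\right) 9 = - 22 \left(\frac{3}{2} - \frac{11 \sqrt{5}}{2}\right) 9 = \left(-33 + 121 \sqrt{5}\right) 9 = -297 + 1089 \sqrt{5}$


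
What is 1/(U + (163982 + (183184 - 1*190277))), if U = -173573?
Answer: -1/16684 ≈ -5.9938e-5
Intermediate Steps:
1/(U + (163982 + (183184 - 1*190277))) = 1/(-173573 + (163982 + (183184 - 1*190277))) = 1/(-173573 + (163982 + (183184 - 190277))) = 1/(-173573 + (163982 - 7093)) = 1/(-173573 + 156889) = 1/(-16684) = -1/16684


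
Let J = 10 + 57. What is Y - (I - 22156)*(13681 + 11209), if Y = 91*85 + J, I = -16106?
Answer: 952348982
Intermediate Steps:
J = 67
Y = 7802 (Y = 91*85 + 67 = 7735 + 67 = 7802)
Y - (I - 22156)*(13681 + 11209) = 7802 - (-16106 - 22156)*(13681 + 11209) = 7802 - (-38262)*24890 = 7802 - 1*(-952341180) = 7802 + 952341180 = 952348982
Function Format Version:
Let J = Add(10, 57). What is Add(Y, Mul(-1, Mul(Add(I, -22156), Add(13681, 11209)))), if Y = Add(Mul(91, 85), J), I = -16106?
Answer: 952348982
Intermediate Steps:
J = 67
Y = 7802 (Y = Add(Mul(91, 85), 67) = Add(7735, 67) = 7802)
Add(Y, Mul(-1, Mul(Add(I, -22156), Add(13681, 11209)))) = Add(7802, Mul(-1, Mul(Add(-16106, -22156), Add(13681, 11209)))) = Add(7802, Mul(-1, Mul(-38262, 24890))) = Add(7802, Mul(-1, -952341180)) = Add(7802, 952341180) = 952348982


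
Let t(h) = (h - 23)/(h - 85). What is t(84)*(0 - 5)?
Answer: 305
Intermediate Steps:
t(h) = (-23 + h)/(-85 + h)
t(84)*(0 - 5) = ((-23 + 84)/(-85 + 84))*(0 - 5) = (61/(-1))*(-5) = -1*61*(-5) = -61*(-5) = 305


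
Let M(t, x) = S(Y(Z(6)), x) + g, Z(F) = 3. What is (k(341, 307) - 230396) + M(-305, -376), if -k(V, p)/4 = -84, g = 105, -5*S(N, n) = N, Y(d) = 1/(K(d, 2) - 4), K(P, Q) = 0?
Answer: -4599099/20 ≈ -2.2996e+5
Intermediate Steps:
Y(d) = -¼ (Y(d) = 1/(0 - 4) = 1/(-4) = -¼)
S(N, n) = -N/5
k(V, p) = 336 (k(V, p) = -4*(-84) = 336)
M(t, x) = 2101/20 (M(t, x) = -⅕*(-¼) + 105 = 1/20 + 105 = 2101/20)
(k(341, 307) - 230396) + M(-305, -376) = (336 - 230396) + 2101/20 = -230060 + 2101/20 = -4599099/20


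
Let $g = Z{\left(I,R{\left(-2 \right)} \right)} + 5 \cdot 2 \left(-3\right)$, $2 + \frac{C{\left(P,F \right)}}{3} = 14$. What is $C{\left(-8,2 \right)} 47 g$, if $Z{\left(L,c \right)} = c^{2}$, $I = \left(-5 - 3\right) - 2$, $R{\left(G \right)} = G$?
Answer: $-43992$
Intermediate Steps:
$C{\left(P,F \right)} = 36$ ($C{\left(P,F \right)} = -6 + 3 \cdot 14 = -6 + 42 = 36$)
$I = -10$ ($I = -8 - 2 = -10$)
$g = -26$ ($g = \left(-2\right)^{2} + 5 \cdot 2 \left(-3\right) = 4 + 10 \left(-3\right) = 4 - 30 = -26$)
$C{\left(-8,2 \right)} 47 g = 36 \cdot 47 \left(-26\right) = 1692 \left(-26\right) = -43992$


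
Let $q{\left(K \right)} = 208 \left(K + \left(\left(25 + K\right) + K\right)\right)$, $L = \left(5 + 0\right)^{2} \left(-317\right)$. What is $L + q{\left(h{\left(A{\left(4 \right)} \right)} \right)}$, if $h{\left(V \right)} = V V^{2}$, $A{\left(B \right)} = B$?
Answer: $37211$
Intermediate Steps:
$h{\left(V \right)} = V^{3}$
$L = -7925$ ($L = 5^{2} \left(-317\right) = 25 \left(-317\right) = -7925$)
$q{\left(K \right)} = 5200 + 624 K$ ($q{\left(K \right)} = 208 \left(K + \left(25 + 2 K\right)\right) = 208 \left(25 + 3 K\right) = 5200 + 624 K$)
$L + q{\left(h{\left(A{\left(4 \right)} \right)} \right)} = -7925 + \left(5200 + 624 \cdot 4^{3}\right) = -7925 + \left(5200 + 624 \cdot 64\right) = -7925 + \left(5200 + 39936\right) = -7925 + 45136 = 37211$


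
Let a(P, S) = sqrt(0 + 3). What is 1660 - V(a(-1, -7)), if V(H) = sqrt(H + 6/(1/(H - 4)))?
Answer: 1660 - sqrt(-24 + 7*sqrt(3)) ≈ 1660.0 - 3.4461*I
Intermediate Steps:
a(P, S) = sqrt(3)
V(H) = sqrt(-24 + 7*H) (V(H) = sqrt(H + 6/(1/(-4 + H))) = sqrt(H + 6*(-4 + H)) = sqrt(H + (-24 + 6*H)) = sqrt(-24 + 7*H))
1660 - V(a(-1, -7)) = 1660 - sqrt(-24 + 7*sqrt(3))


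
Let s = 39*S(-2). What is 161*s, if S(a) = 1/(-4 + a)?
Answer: -2093/2 ≈ -1046.5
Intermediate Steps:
s = -13/2 (s = 39/(-4 - 2) = 39/(-6) = 39*(-⅙) = -13/2 ≈ -6.5000)
161*s = 161*(-13/2) = -2093/2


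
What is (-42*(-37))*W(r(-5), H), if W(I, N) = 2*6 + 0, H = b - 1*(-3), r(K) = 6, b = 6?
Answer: 18648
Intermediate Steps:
H = 9 (H = 6 - 1*(-3) = 6 + 3 = 9)
W(I, N) = 12 (W(I, N) = 12 + 0 = 12)
(-42*(-37))*W(r(-5), H) = -42*(-37)*12 = 1554*12 = 18648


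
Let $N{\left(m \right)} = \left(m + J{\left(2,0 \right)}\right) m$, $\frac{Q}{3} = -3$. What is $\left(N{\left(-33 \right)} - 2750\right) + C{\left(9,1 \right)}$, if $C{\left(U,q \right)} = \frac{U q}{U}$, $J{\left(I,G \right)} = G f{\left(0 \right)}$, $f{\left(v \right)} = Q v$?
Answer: $-1660$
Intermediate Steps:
$Q = -9$ ($Q = 3 \left(-3\right) = -9$)
$f{\left(v \right)} = - 9 v$
$J{\left(I,G \right)} = 0$ ($J{\left(I,G \right)} = G \left(\left(-9\right) 0\right) = G 0 = 0$)
$C{\left(U,q \right)} = q$
$N{\left(m \right)} = m^{2}$ ($N{\left(m \right)} = \left(m + 0\right) m = m m = m^{2}$)
$\left(N{\left(-33 \right)} - 2750\right) + C{\left(9,1 \right)} = \left(\left(-33\right)^{2} - 2750\right) + 1 = \left(1089 - 2750\right) + 1 = -1661 + 1 = -1660$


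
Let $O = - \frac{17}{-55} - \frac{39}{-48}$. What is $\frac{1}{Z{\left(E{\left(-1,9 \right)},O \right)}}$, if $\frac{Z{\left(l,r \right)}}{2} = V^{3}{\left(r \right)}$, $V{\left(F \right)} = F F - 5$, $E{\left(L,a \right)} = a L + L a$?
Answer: $- \frac{232202043392000000}{24334317049476507191} \approx -0.0095422$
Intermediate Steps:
$E{\left(L,a \right)} = 2 L a$ ($E{\left(L,a \right)} = L a + L a = 2 L a$)
$V{\left(F \right)} = -5 + F^{2}$ ($V{\left(F \right)} = F^{2} - 5 = -5 + F^{2}$)
$O = \frac{987}{880}$ ($O = \left(-17\right) \left(- \frac{1}{55}\right) - - \frac{13}{16} = \frac{17}{55} + \frac{13}{16} = \frac{987}{880} \approx 1.1216$)
$Z{\left(l,r \right)} = 2 \left(-5 + r^{2}\right)^{3}$
$\frac{1}{Z{\left(E{\left(-1,9 \right)},O \right)}} = \frac{1}{2 \left(-5 + \left(\frac{987}{880}\right)^{2}\right)^{3}} = \frac{1}{2 \left(-5 + \frac{974169}{774400}\right)^{3}} = \frac{1}{2 \left(- \frac{2897831}{774400}\right)^{3}} = \frac{1}{2 \left(- \frac{24334317049476507191}{464404086784000000}\right)} = \frac{1}{- \frac{24334317049476507191}{232202043392000000}} = - \frac{232202043392000000}{24334317049476507191}$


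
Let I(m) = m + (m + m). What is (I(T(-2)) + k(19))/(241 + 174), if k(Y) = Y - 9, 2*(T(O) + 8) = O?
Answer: -17/415 ≈ -0.040964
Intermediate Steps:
T(O) = -8 + O/2
I(m) = 3*m (I(m) = m + 2*m = 3*m)
k(Y) = -9 + Y
(I(T(-2)) + k(19))/(241 + 174) = (3*(-8 + (1/2)*(-2)) + (-9 + 19))/(241 + 174) = (3*(-8 - 1) + 10)/415 = (3*(-9) + 10)*(1/415) = (-27 + 10)*(1/415) = -17*1/415 = -17/415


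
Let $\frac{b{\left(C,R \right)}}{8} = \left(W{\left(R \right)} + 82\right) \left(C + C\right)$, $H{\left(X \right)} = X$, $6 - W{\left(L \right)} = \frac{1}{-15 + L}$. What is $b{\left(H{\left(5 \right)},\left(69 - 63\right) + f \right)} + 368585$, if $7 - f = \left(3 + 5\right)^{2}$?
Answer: $\frac{12395665}{33} \approx 3.7563 \cdot 10^{5}$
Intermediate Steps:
$W{\left(L \right)} = 6 - \frac{1}{-15 + L}$
$f = -57$ ($f = 7 - \left(3 + 5\right)^{2} = 7 - 8^{2} = 7 - 64 = -57$)
$b{\left(C,R \right)} = 16 C \left(82 + \frac{-91 + 6 R}{-15 + R}\right)$ ($b{\left(C,R \right)} = 8 \left(\frac{-91 + 6 R}{-15 + R} + 82\right) \left(C + C\right) = 8 \left(82 + \frac{-91 + 6 R}{-15 + R}\right) 2 C = 8 \cdot 2 C \left(82 + \frac{-91 + 6 R}{-15 + R}\right) = 16 C \left(82 + \frac{-91 + 6 R}{-15 + R}\right)$)
$b{\left(H{\left(5 \right)},\left(69 - 63\right) + f \right)} + 368585 = 16 \cdot 5 \frac{1}{-15 + \left(\left(69 - 63\right) - 57\right)} \left(-1321 + 88 \left(\left(69 - 63\right) - 57\right)\right) + 368585 = 16 \cdot 5 \frac{1}{-15 + \left(6 - 57\right)} \left(-1321 + 88 \left(6 - 57\right)\right) + 368585 = 16 \cdot 5 \frac{1}{-15 - 51} \left(-1321 + 88 \left(-51\right)\right) + 368585 = 16 \cdot 5 \frac{1}{-66} \left(-1321 - 4488\right) + 368585 = 16 \cdot 5 \left(- \frac{1}{66}\right) \left(-5809\right) + 368585 = \frac{232360}{33} + 368585 = \frac{12395665}{33}$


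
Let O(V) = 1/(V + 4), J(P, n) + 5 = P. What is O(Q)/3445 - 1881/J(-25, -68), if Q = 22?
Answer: 561604/8957 ≈ 62.700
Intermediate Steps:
J(P, n) = -5 + P
O(V) = 1/(4 + V)
O(Q)/3445 - 1881/J(-25, -68) = 1/((4 + 22)*3445) - 1881/(-5 - 25) = (1/3445)/26 - 1881/(-30) = (1/26)*(1/3445) - 1881*(-1/30) = 1/89570 + 627/10 = 561604/8957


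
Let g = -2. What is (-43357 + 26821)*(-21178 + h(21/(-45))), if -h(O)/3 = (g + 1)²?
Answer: 350249016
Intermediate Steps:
h(O) = -3 (h(O) = -3*(-2 + 1)² = -3*(-1)² = -3*1 = -3)
(-43357 + 26821)*(-21178 + h(21/(-45))) = (-43357 + 26821)*(-21178 - 3) = -16536*(-21181) = 350249016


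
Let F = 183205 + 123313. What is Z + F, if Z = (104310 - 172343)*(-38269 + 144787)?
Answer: -7246432576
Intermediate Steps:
F = 306518
Z = -7246739094 (Z = -68033*106518 = -7246739094)
Z + F = -7246739094 + 306518 = -7246432576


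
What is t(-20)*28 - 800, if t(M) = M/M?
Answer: -772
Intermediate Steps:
t(M) = 1
t(-20)*28 - 800 = 1*28 - 800 = 28 - 800 = -772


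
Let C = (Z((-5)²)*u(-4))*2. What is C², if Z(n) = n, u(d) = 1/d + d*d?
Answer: 2480625/4 ≈ 6.2016e+5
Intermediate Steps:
u(d) = 1/d + d²
C = 1575/2 (C = ((-5)²*((1 + (-4)³)/(-4)))*2 = (25*(-(1 - 64)/4))*2 = (25*(-¼*(-63)))*2 = (25*(63/4))*2 = (1575/4)*2 = 1575/2 ≈ 787.50)
C² = (1575/2)² = 2480625/4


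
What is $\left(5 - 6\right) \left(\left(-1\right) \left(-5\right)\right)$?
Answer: $-5$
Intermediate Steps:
$\left(5 - 6\right) \left(\left(-1\right) \left(-5\right)\right) = \left(5 - 6\right) 5 = \left(-1\right) 5 = -5$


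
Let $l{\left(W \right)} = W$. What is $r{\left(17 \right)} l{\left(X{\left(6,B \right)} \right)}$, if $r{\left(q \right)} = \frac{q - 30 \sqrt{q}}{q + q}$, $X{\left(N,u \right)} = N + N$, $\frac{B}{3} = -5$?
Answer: $6 - \frac{180 \sqrt{17}}{17} \approx -37.656$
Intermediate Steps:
$B = -15$ ($B = 3 \left(-5\right) = -15$)
$X{\left(N,u \right)} = 2 N$
$r{\left(q \right)} = \frac{q - 30 \sqrt{q}}{2 q}$
$r{\left(17 \right)} l{\left(X{\left(6,B \right)} \right)} = \left(\frac{1}{2} - \frac{15}{\sqrt{17}}\right) 2 \cdot 6 = \left(\frac{1}{2} - 15 \frac{\sqrt{17}}{17}\right) 12 = \left(\frac{1}{2} - \frac{15 \sqrt{17}}{17}\right) 12 = 6 - \frac{180 \sqrt{17}}{17}$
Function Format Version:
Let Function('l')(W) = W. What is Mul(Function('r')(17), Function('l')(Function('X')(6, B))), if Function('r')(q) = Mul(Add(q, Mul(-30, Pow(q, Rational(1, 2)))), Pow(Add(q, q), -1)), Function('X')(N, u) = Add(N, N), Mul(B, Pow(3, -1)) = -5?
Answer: Add(6, Mul(Rational(-180, 17), Pow(17, Rational(1, 2)))) ≈ -37.656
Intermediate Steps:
B = -15 (B = Mul(3, -5) = -15)
Function('X')(N, u) = Mul(2, N)
Function('r')(q) = Mul(Rational(1, 2), Pow(q, -1), Add(q, Mul(-30, Pow(q, Rational(1, 2))))) (Function('r')(q) = Mul(Add(q, Mul(-30, Pow(q, Rational(1, 2)))), Pow(Mul(2, q), -1)) = Mul(Add(q, Mul(-30, Pow(q, Rational(1, 2)))), Mul(Rational(1, 2), Pow(q, -1))) = Mul(Rational(1, 2), Pow(q, -1), Add(q, Mul(-30, Pow(q, Rational(1, 2))))))
Mul(Function('r')(17), Function('l')(Function('X')(6, B))) = Mul(Add(Rational(1, 2), Mul(-15, Pow(17, Rational(-1, 2)))), Mul(2, 6)) = Mul(Add(Rational(1, 2), Mul(-15, Mul(Rational(1, 17), Pow(17, Rational(1, 2))))), 12) = Mul(Add(Rational(1, 2), Mul(Rational(-15, 17), Pow(17, Rational(1, 2)))), 12) = Add(6, Mul(Rational(-180, 17), Pow(17, Rational(1, 2))))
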